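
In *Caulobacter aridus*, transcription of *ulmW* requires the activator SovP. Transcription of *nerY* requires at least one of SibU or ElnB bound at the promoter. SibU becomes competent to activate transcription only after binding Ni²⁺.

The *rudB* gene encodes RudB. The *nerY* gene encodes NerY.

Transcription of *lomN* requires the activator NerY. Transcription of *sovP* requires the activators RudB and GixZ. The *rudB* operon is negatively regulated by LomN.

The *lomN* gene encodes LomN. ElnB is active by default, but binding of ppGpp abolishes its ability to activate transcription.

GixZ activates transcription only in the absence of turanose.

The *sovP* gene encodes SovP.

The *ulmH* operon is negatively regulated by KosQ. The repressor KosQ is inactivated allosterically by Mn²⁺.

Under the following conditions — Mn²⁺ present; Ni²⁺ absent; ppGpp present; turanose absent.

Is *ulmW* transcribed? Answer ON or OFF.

Ni²⁺ is absent, so SibU is inactive.
ppGpp is present, so ElnB is inactive.
No activator is available at the *nerY* promoter, so *nerY* is not transcribed.
So NerY is not produced.
Required activator NerY is absent, so *lomN* is not transcribed.
So LomN is not produced.
With no repressor bound, *rudB* is transcribed.
So RudB is produced and active.
Turanose is absent, so GixZ is active.
No repressor is bound and RudB and GixZ are active, so *sovP* is transcribed.
So SovP is produced and active.
No repressor is bound and SovP is active, so *ulmW* is transcribed.

ON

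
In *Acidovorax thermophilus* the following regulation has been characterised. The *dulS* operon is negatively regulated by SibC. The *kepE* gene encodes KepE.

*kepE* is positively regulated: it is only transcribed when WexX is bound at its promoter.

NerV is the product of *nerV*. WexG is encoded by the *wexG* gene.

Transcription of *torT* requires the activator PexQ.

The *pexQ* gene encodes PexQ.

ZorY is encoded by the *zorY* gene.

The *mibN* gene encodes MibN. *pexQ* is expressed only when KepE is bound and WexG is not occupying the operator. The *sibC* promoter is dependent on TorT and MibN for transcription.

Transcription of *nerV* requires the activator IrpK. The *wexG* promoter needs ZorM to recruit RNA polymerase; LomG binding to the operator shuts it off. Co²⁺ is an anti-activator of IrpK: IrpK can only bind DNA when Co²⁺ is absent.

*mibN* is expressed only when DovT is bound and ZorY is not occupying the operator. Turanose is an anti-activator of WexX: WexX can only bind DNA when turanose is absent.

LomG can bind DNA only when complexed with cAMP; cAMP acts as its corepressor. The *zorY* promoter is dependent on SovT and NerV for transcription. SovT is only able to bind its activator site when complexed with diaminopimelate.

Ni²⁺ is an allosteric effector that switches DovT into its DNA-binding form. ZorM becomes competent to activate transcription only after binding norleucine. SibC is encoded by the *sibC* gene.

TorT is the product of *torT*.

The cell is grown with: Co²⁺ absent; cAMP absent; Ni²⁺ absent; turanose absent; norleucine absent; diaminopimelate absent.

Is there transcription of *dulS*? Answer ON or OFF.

Turanose is absent, so WexX is active.
No repressor is bound and WexX is active, so *kepE* is transcribed.
So KepE is produced and active.
Norleucine is absent, so ZorM is inactive.
cAMP is absent, so LomG is inactive.
Required activator ZorM is absent, so *wexG* is not transcribed.
So WexG is not produced.
No repressor is bound and KepE is active, so *pexQ* is transcribed.
So PexQ is produced and active.
No repressor is bound and PexQ is active, so *torT* is transcribed.
So TorT is produced and active.
Ni²⁺ is absent, so DovT is inactive.
Diaminopimelate is absent, so SovT is inactive.
Co²⁺ is absent, so IrpK is active.
No repressor is bound and IrpK is active, so *nerV* is transcribed.
So NerV is produced and active.
Required activator SovT is absent, so *zorY* is not transcribed.
So ZorY is not produced.
Required activator DovT is absent, so *mibN* is not transcribed.
So MibN is not produced.
Required activator MibN is absent, so *sibC* is not transcribed.
So SibC is not produced.
With no repressor bound, *dulS* is transcribed.

ON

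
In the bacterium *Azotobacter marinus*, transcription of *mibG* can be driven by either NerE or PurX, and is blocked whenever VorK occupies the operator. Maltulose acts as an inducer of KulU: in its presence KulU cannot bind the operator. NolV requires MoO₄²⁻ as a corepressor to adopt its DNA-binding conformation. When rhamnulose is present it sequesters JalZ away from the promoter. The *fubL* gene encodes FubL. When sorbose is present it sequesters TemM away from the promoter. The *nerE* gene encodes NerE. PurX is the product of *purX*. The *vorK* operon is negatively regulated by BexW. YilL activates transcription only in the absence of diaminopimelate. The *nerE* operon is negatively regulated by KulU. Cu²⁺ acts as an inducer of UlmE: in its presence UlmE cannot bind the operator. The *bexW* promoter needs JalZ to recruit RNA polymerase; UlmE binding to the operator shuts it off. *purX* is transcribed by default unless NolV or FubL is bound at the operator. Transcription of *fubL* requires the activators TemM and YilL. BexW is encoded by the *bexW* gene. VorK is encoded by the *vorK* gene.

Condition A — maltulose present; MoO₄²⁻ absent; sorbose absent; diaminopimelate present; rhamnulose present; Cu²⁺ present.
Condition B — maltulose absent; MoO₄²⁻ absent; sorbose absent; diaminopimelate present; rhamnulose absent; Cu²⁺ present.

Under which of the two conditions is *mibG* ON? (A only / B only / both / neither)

B only

Condition A:
Maltulose is present, so KulU is inactive.
With no repressor bound, *nerE* is transcribed.
So NerE is produced and active.
MoO₄²⁻ is absent, so NolV is inactive.
Sorbose is absent, so TemM is active.
Diaminopimelate is present, so YilL is inactive.
Required activator YilL is absent, so *fubL* is not transcribed.
So FubL is not produced.
With no repressor bound, *purX* is transcribed.
So PurX is produced and active.
Rhamnulose is present, so JalZ is inactive.
Cu²⁺ is present, so UlmE is inactive.
Required activator JalZ is absent, so *bexW* is not transcribed.
So BexW is not produced.
With no repressor bound, *vorK* is transcribed.
So VorK is produced and active.
With repressor VorK bound, *mibG* is not transcribed.
→ *mibG* is OFF in A.
Condition B:
Maltulose is absent, so KulU is active.
With repressor KulU bound, *nerE* is not transcribed.
So NerE is not produced.
MoO₄²⁻ is absent, so NolV is inactive.
Sorbose is absent, so TemM is active.
Diaminopimelate is present, so YilL is inactive.
Required activator YilL is absent, so *fubL* is not transcribed.
So FubL is not produced.
With no repressor bound, *purX* is transcribed.
So PurX is produced and active.
Rhamnulose is absent, so JalZ is active.
Cu²⁺ is present, so UlmE is inactive.
No repressor is bound and JalZ is active, so *bexW* is transcribed.
So BexW is produced and active.
With repressor BexW bound, *vorK* is not transcribed.
So VorK is not produced.
Activator PurX is present, so *mibG* is transcribed.
→ *mibG* is ON in B.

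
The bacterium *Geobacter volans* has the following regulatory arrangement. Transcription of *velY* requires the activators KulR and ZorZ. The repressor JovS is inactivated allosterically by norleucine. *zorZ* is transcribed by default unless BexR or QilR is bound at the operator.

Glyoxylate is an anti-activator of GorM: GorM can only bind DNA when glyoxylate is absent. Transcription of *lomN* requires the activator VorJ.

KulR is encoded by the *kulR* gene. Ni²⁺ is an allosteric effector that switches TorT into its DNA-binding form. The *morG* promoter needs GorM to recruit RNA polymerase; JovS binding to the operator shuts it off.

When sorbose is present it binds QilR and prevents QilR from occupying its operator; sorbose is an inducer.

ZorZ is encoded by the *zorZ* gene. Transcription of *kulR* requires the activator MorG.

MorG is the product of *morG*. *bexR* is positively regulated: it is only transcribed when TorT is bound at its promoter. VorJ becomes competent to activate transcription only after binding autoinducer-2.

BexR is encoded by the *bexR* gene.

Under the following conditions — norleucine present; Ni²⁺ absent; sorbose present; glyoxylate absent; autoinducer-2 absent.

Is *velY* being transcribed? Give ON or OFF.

ON

Norleucine is present, so JovS is inactive.
Glyoxylate is absent, so GorM is active.
No repressor is bound and GorM is active, so *morG* is transcribed.
So MorG is produced and active.
No repressor is bound and MorG is active, so *kulR* is transcribed.
So KulR is produced and active.
Ni²⁺ is absent, so TorT is inactive.
Required activator TorT is absent, so *bexR* is not transcribed.
So BexR is not produced.
Sorbose is present, so QilR is inactive.
With no repressor bound, *zorZ* is transcribed.
So ZorZ is produced and active.
No repressor is bound and KulR and ZorZ are active, so *velY* is transcribed.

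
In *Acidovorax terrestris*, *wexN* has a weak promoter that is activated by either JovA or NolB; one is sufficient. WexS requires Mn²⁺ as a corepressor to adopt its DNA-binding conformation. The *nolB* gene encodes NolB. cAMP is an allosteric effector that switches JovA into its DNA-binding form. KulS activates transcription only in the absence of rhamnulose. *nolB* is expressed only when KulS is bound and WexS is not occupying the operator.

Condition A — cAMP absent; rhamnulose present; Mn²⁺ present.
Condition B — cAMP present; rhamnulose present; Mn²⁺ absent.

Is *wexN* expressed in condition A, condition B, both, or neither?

Condition A:
cAMP is absent, so JovA is inactive.
Rhamnulose is present, so KulS is inactive.
Mn²⁺ is present, so WexS is active.
With repressor WexS bound, *nolB* is not transcribed.
So NolB is not produced.
No activator is available at the *wexN* promoter, so *wexN* is not transcribed.
→ *wexN* is OFF in A.
Condition B:
cAMP is present, so JovA is active.
Rhamnulose is present, so KulS is inactive.
Mn²⁺ is absent, so WexS is inactive.
Required activator KulS is absent, so *nolB* is not transcribed.
So NolB is not produced.
Activator JovA is present, so *wexN* is transcribed.
→ *wexN* is ON in B.

B only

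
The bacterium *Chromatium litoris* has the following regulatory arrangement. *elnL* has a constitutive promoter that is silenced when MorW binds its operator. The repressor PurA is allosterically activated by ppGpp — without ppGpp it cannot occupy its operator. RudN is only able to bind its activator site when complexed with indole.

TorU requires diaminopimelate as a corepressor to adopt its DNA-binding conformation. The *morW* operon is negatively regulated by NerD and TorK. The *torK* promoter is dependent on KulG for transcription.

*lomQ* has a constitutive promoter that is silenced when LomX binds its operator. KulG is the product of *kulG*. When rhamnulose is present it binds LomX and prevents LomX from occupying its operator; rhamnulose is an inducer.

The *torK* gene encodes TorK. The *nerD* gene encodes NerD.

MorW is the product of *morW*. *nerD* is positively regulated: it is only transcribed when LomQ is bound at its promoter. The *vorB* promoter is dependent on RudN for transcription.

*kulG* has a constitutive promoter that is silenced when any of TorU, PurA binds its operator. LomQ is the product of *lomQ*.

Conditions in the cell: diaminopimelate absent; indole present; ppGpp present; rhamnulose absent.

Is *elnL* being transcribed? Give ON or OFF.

OFF

Rhamnulose is absent, so LomX is active.
With repressor LomX bound, *lomQ* is not transcribed.
So LomQ is not produced.
Required activator LomQ is absent, so *nerD* is not transcribed.
So NerD is not produced.
Diaminopimelate is absent, so TorU is inactive.
ppGpp is present, so PurA is active.
With repressor PurA bound, *kulG* is not transcribed.
So KulG is not produced.
Required activator KulG is absent, so *torK* is not transcribed.
So TorK is not produced.
With no repressor bound, *morW* is transcribed.
So MorW is produced and active.
With repressor MorW bound, *elnL* is not transcribed.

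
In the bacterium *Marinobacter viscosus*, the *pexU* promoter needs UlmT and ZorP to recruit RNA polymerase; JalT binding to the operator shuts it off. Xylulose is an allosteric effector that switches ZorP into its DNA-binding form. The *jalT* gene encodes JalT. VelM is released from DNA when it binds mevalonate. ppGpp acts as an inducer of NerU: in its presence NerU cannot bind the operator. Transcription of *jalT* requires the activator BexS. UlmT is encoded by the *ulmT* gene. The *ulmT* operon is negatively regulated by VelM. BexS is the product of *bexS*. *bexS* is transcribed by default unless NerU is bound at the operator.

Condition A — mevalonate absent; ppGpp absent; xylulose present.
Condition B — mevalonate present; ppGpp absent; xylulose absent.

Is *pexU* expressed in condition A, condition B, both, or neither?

Condition A:
Mevalonate is absent, so VelM is active.
With repressor VelM bound, *ulmT* is not transcribed.
So UlmT is not produced.
ppGpp is absent, so NerU is active.
With repressor NerU bound, *bexS* is not transcribed.
So BexS is not produced.
Required activator BexS is absent, so *jalT* is not transcribed.
So JalT is not produced.
Xylulose is present, so ZorP is active.
Required activator UlmT is absent, so *pexU* is not transcribed.
→ *pexU* is OFF in A.
Condition B:
Mevalonate is present, so VelM is inactive.
With no repressor bound, *ulmT* is transcribed.
So UlmT is produced and active.
ppGpp is absent, so NerU is active.
With repressor NerU bound, *bexS* is not transcribed.
So BexS is not produced.
Required activator BexS is absent, so *jalT* is not transcribed.
So JalT is not produced.
Xylulose is absent, so ZorP is inactive.
Required activator ZorP is absent, so *pexU* is not transcribed.
→ *pexU* is OFF in B.

neither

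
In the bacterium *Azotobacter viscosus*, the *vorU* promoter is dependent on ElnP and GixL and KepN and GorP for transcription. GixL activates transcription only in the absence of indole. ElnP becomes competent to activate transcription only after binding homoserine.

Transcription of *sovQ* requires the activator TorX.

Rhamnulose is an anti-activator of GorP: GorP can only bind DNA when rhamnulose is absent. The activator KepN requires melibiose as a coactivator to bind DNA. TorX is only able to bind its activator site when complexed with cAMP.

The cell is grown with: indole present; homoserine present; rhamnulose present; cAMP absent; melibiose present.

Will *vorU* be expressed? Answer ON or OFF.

OFF

Homoserine is present, so ElnP is active.
Indole is present, so GixL is inactive.
Melibiose is present, so KepN is active.
Rhamnulose is present, so GorP is inactive.
Required activator GixL is absent, so *vorU* is not transcribed.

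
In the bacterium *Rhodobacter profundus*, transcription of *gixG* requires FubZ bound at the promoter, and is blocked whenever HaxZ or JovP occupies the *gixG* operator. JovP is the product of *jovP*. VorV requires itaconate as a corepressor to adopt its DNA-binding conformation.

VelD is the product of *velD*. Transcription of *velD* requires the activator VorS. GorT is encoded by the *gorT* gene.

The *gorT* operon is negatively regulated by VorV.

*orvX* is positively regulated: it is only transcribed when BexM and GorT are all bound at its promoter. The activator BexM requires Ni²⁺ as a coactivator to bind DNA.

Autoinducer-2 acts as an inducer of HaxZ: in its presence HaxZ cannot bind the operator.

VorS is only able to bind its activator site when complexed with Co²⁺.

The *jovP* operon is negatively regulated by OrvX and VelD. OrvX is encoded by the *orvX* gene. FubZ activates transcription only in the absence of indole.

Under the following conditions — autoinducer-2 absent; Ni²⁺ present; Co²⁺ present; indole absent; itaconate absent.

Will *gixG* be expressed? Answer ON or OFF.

Autoinducer-2 is absent, so HaxZ is active.
Indole is absent, so FubZ is active.
Ni²⁺ is present, so BexM is active.
Itaconate is absent, so VorV is inactive.
With no repressor bound, *gorT* is transcribed.
So GorT is produced and active.
No repressor is bound and BexM and GorT are active, so *orvX* is transcribed.
So OrvX is produced and active.
Co²⁺ is present, so VorS is active.
No repressor is bound and VorS is active, so *velD* is transcribed.
So VelD is produced and active.
With repressor OrvX bound, *jovP* is not transcribed.
So JovP is not produced.
With repressor HaxZ bound, *gixG* is not transcribed.

OFF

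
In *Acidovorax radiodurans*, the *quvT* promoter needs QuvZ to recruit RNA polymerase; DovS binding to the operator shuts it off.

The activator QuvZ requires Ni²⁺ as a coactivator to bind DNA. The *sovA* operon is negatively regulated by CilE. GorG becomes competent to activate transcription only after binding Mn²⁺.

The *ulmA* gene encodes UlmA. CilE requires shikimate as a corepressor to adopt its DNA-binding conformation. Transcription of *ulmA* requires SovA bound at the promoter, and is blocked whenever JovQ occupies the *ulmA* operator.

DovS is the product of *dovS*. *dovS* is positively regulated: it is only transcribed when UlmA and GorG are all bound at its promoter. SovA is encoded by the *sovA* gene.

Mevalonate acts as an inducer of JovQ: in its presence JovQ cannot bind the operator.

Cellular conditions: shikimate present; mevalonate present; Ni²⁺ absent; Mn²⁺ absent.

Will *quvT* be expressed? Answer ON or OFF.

OFF

Mevalonate is present, so JovQ is inactive.
Shikimate is present, so CilE is active.
With repressor CilE bound, *sovA* is not transcribed.
So SovA is not produced.
Required activator SovA is absent, so *ulmA* is not transcribed.
So UlmA is not produced.
Mn²⁺ is absent, so GorG is inactive.
Required activator UlmA is absent, so *dovS* is not transcribed.
So DovS is not produced.
Ni²⁺ is absent, so QuvZ is inactive.
Required activator QuvZ is absent, so *quvT* is not transcribed.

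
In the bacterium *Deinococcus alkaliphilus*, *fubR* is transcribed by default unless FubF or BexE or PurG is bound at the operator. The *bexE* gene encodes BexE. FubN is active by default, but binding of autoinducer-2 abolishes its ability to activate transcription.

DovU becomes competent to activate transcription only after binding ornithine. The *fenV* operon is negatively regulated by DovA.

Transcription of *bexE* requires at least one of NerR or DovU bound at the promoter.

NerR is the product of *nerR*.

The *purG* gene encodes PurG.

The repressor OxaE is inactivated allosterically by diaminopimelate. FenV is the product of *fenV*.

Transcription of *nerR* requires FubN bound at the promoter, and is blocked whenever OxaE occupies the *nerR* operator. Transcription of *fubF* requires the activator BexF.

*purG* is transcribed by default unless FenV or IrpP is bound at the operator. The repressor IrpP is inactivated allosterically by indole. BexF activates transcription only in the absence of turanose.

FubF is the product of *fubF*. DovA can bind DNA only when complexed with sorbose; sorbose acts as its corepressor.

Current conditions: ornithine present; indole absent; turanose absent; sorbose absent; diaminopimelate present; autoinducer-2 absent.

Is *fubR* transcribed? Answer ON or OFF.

OFF

Turanose is absent, so BexF is active.
No repressor is bound and BexF is active, so *fubF* is transcribed.
So FubF is produced and active.
Autoinducer-2 is absent, so FubN is active.
Diaminopimelate is present, so OxaE is inactive.
No repressor is bound and FubN is active, so *nerR* is transcribed.
So NerR is produced and active.
Ornithine is present, so DovU is active.
Activator NerR is present, so *bexE* is transcribed.
So BexE is produced and active.
Sorbose is absent, so DovA is inactive.
With no repressor bound, *fenV* is transcribed.
So FenV is produced and active.
Indole is absent, so IrpP is active.
With repressor FenV bound, *purG* is not transcribed.
So PurG is not produced.
With repressor FubF bound, *fubR* is not transcribed.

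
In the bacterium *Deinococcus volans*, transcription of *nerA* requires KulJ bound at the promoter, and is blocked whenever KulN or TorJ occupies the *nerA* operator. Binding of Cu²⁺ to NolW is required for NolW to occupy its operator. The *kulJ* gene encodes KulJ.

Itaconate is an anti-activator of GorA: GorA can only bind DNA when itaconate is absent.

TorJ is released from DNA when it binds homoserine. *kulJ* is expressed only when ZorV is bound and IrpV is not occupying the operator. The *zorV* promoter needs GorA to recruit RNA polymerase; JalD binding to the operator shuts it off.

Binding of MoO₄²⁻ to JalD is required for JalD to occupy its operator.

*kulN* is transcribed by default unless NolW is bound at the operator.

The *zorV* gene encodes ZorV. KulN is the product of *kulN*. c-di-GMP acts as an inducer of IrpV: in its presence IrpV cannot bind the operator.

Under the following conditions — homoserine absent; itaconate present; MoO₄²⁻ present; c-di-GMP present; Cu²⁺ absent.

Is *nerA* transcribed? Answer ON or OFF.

OFF

Cu²⁺ is absent, so NolW is inactive.
With no repressor bound, *kulN* is transcribed.
So KulN is produced and active.
c-di-GMP is present, so IrpV is inactive.
MoO₄²⁻ is present, so JalD is active.
Itaconate is present, so GorA is inactive.
With repressor JalD bound, *zorV* is not transcribed.
So ZorV is not produced.
Required activator ZorV is absent, so *kulJ* is not transcribed.
So KulJ is not produced.
Homoserine is absent, so TorJ is active.
With repressor KulN bound, *nerA* is not transcribed.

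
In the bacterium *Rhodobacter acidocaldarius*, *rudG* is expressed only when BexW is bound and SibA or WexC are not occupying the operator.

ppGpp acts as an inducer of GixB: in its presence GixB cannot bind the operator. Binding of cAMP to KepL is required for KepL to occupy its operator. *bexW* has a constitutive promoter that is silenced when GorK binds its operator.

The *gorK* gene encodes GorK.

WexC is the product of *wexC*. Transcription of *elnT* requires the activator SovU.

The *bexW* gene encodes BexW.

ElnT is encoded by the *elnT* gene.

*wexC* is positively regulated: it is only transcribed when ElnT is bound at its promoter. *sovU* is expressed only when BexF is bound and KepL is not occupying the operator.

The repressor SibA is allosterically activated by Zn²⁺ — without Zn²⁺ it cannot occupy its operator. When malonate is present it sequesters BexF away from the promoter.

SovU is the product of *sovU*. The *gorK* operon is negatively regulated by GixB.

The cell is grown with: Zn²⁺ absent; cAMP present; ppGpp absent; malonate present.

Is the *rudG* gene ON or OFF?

ON

ppGpp is absent, so GixB is active.
With repressor GixB bound, *gorK* is not transcribed.
So GorK is not produced.
With no repressor bound, *bexW* is transcribed.
So BexW is produced and active.
Zn²⁺ is absent, so SibA is inactive.
cAMP is present, so KepL is active.
Malonate is present, so BexF is inactive.
With repressor KepL bound, *sovU* is not transcribed.
So SovU is not produced.
Required activator SovU is absent, so *elnT* is not transcribed.
So ElnT is not produced.
Required activator ElnT is absent, so *wexC* is not transcribed.
So WexC is not produced.
No repressor is bound and BexW is active, so *rudG* is transcribed.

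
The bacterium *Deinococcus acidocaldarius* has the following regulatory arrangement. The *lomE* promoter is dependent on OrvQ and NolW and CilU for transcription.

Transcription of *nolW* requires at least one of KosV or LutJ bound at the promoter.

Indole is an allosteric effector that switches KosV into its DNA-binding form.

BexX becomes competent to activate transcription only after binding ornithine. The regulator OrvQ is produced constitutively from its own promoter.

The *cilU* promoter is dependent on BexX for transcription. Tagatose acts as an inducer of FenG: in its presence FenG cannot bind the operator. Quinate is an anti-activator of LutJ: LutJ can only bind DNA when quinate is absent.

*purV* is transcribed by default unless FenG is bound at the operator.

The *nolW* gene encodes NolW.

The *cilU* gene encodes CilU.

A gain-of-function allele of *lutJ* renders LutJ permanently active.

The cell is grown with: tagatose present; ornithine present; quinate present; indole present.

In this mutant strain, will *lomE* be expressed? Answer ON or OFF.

OrvQ is produced constitutively and is active.
Indole is present, so KosV is active.
LutJ is constitutively active in this strain.
Activator KosV is present, so *nolW* is transcribed.
So NolW is produced and active.
Ornithine is present, so BexX is active.
No repressor is bound and BexX is active, so *cilU* is transcribed.
So CilU is produced and active.
No repressor is bound and OrvQ and NolW and CilU are active, so *lomE* is transcribed.

ON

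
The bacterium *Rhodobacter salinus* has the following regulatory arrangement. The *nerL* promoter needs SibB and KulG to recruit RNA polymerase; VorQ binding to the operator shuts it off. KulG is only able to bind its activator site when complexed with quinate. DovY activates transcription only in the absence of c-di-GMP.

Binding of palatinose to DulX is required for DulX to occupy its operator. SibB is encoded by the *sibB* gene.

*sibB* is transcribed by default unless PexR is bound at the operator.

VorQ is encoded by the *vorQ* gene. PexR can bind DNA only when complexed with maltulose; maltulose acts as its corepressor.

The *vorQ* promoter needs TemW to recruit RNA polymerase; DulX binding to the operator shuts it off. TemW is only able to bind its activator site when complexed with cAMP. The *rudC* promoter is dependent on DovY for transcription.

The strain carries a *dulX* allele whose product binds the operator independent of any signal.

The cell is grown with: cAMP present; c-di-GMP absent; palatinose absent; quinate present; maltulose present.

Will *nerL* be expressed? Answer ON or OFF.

Maltulose is present, so PexR is active.
With repressor PexR bound, *sibB* is not transcribed.
So SibB is not produced.
Quinate is present, so KulG is active.
DulX is constitutively active in this strain.
cAMP is present, so TemW is active.
With repressor DulX bound, *vorQ* is not transcribed.
So VorQ is not produced.
Required activator SibB is absent, so *nerL* is not transcribed.

OFF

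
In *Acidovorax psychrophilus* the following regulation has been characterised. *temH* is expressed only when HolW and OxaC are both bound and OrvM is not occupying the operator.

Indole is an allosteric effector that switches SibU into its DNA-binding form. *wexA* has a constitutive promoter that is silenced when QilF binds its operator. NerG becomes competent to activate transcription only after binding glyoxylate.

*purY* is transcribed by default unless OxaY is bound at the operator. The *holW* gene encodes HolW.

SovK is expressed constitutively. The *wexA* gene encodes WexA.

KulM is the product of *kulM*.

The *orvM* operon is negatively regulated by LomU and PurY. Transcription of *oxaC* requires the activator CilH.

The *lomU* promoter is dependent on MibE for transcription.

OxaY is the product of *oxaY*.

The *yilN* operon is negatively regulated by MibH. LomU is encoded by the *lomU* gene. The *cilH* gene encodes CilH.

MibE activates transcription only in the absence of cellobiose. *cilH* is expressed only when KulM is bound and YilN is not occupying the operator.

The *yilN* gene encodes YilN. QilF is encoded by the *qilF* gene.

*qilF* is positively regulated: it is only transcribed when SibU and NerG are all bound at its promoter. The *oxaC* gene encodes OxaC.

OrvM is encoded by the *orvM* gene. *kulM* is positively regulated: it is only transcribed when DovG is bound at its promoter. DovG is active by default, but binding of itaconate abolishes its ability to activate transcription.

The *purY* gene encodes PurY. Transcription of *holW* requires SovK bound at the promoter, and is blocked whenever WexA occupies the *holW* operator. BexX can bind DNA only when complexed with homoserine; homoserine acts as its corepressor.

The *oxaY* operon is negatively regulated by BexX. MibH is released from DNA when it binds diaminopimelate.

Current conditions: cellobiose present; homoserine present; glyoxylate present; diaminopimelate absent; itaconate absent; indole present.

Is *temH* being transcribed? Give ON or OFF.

SovK is produced constitutively and is active.
Indole is present, so SibU is active.
Glyoxylate is present, so NerG is active.
No repressor is bound and SibU and NerG are active, so *qilF* is transcribed.
So QilF is produced and active.
With repressor QilF bound, *wexA* is not transcribed.
So WexA is not produced.
No repressor is bound and SovK is active, so *holW* is transcribed.
So HolW is produced and active.
Diaminopimelate is absent, so MibH is active.
With repressor MibH bound, *yilN* is not transcribed.
So YilN is not produced.
Itaconate is absent, so DovG is active.
No repressor is bound and DovG is active, so *kulM* is transcribed.
So KulM is produced and active.
No repressor is bound and KulM is active, so *cilH* is transcribed.
So CilH is produced and active.
No repressor is bound and CilH is active, so *oxaC* is transcribed.
So OxaC is produced and active.
Cellobiose is present, so MibE is inactive.
Required activator MibE is absent, so *lomU* is not transcribed.
So LomU is not produced.
Homoserine is present, so BexX is active.
With repressor BexX bound, *oxaY* is not transcribed.
So OxaY is not produced.
With no repressor bound, *purY* is transcribed.
So PurY is produced and active.
With repressor PurY bound, *orvM* is not transcribed.
So OrvM is not produced.
No repressor is bound and HolW and OxaC are active, so *temH* is transcribed.

ON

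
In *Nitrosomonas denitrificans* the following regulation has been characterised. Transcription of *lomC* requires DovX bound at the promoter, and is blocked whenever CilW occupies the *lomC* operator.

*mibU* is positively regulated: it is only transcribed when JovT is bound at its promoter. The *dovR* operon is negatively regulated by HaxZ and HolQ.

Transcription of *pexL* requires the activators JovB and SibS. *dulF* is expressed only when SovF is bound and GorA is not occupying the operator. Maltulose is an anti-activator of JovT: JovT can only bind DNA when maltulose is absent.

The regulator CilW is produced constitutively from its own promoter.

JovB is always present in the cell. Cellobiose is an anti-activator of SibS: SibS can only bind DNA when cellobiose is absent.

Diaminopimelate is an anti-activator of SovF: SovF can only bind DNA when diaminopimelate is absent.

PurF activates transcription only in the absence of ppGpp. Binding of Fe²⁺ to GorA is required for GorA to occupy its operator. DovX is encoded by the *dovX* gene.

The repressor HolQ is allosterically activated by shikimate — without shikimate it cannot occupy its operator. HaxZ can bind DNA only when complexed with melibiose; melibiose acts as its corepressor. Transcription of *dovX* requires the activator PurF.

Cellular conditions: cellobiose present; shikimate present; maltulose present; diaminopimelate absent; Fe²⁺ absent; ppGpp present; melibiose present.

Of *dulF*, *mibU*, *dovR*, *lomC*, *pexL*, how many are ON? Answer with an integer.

Diaminopimelate is absent, so SovF is active.
Fe²⁺ is absent, so GorA is inactive.
No repressor is bound and SovF is active, so *dulF* is transcribed.
→ *dulF* is ON.
Maltulose is present, so JovT is inactive.
Required activator JovT is absent, so *mibU* is not transcribed.
→ *mibU* is OFF.
Melibiose is present, so HaxZ is active.
Shikimate is present, so HolQ is active.
With repressor HaxZ bound, *dovR* is not transcribed.
→ *dovR* is OFF.
CilW is produced constitutively and is active.
ppGpp is present, so PurF is inactive.
Required activator PurF is absent, so *dovX* is not transcribed.
So DovX is not produced.
With repressor CilW bound, *lomC* is not transcribed.
→ *lomC* is OFF.
JovB is produced constitutively and is active.
Cellobiose is present, so SibS is inactive.
Required activator SibS is absent, so *pexL* is not transcribed.
→ *pexL* is OFF.
1 of the 5 genes is transcribed.

1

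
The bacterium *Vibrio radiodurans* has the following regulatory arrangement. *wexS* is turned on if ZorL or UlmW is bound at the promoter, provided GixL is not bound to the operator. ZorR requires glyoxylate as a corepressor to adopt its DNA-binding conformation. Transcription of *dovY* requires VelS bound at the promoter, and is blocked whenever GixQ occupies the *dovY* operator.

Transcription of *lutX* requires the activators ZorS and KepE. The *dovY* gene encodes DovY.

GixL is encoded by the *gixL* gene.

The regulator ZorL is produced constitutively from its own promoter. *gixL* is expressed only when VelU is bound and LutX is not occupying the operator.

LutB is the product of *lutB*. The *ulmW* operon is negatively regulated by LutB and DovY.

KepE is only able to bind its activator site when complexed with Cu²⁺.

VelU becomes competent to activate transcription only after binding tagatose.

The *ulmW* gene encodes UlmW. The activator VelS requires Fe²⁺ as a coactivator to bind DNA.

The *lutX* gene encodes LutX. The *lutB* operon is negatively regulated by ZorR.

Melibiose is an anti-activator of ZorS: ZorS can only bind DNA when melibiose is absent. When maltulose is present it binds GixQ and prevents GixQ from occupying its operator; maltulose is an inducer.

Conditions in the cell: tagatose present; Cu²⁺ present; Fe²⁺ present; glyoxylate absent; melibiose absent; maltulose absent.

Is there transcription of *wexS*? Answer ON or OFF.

ON

ZorL is produced constitutively and is active.
Melibiose is absent, so ZorS is active.
Cu²⁺ is present, so KepE is active.
No repressor is bound and ZorS and KepE are active, so *lutX* is transcribed.
So LutX is produced and active.
Tagatose is present, so VelU is active.
With repressor LutX bound, *gixL* is not transcribed.
So GixL is not produced.
Glyoxylate is absent, so ZorR is inactive.
With no repressor bound, *lutB* is transcribed.
So LutB is produced and active.
Maltulose is absent, so GixQ is active.
Fe²⁺ is present, so VelS is active.
With repressor GixQ bound, *dovY* is not transcribed.
So DovY is not produced.
With repressor LutB bound, *ulmW* is not transcribed.
So UlmW is not produced.
Activator ZorL is present, so *wexS* is transcribed.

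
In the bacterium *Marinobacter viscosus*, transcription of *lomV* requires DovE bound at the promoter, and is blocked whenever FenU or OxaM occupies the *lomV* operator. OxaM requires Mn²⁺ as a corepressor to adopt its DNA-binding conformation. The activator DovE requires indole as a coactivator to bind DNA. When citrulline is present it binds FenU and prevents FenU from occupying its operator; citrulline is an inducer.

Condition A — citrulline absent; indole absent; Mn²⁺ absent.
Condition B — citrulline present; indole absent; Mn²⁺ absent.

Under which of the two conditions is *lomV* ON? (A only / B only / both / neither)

Condition A:
Citrulline is absent, so FenU is active.
Indole is absent, so DovE is inactive.
Mn²⁺ is absent, so OxaM is inactive.
With repressor FenU bound, *lomV* is not transcribed.
→ *lomV* is OFF in A.
Condition B:
Citrulline is present, so FenU is inactive.
Indole is absent, so DovE is inactive.
Mn²⁺ is absent, so OxaM is inactive.
Required activator DovE is absent, so *lomV* is not transcribed.
→ *lomV* is OFF in B.

neither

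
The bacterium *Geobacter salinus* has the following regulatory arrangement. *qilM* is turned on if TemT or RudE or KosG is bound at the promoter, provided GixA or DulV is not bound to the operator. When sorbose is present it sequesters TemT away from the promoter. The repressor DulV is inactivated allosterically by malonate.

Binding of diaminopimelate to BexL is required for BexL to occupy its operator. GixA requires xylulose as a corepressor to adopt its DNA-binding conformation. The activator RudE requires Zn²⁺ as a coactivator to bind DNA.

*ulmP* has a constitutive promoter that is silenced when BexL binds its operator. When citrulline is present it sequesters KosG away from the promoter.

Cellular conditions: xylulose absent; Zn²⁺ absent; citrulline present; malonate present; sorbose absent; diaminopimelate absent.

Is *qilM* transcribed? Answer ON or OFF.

Sorbose is absent, so TemT is active.
Xylulose is absent, so GixA is inactive.
Zn²⁺ is absent, so RudE is inactive.
Citrulline is present, so KosG is inactive.
Malonate is present, so DulV is inactive.
Activator TemT is present, so *qilM* is transcribed.

ON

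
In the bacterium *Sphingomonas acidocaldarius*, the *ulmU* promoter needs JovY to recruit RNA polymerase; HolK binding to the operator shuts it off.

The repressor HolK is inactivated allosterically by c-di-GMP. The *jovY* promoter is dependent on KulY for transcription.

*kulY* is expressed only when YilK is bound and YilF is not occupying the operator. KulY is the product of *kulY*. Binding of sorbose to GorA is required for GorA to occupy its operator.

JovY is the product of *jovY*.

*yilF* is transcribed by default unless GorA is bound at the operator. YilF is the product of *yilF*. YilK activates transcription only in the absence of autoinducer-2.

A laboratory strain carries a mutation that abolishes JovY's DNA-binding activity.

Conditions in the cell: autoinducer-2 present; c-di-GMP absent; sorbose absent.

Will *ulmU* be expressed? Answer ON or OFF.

OFF

c-di-GMP is absent, so HolK is active.
JovY is non-functional in this strain, so it has no effect.
With repressor HolK bound, *ulmU* is not transcribed.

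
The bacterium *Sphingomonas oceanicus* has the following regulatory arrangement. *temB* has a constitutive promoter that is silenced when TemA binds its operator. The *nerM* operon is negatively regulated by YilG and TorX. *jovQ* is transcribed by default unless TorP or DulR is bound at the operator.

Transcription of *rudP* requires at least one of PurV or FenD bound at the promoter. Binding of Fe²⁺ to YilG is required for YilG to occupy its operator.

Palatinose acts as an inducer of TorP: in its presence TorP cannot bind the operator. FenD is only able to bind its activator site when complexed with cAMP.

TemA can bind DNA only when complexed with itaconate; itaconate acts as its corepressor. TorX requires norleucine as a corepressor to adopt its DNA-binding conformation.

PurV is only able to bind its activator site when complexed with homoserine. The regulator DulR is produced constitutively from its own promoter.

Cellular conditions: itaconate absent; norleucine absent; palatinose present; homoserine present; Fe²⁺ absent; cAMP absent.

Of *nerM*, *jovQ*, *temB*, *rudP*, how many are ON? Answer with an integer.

Fe²⁺ is absent, so YilG is inactive.
Norleucine is absent, so TorX is inactive.
With no repressor bound, *nerM* is transcribed.
→ *nerM* is ON.
Palatinose is present, so TorP is inactive.
DulR is produced constitutively and is active.
With repressor DulR bound, *jovQ* is not transcribed.
→ *jovQ* is OFF.
Itaconate is absent, so TemA is inactive.
With no repressor bound, *temB* is transcribed.
→ *temB* is ON.
Homoserine is present, so PurV is active.
cAMP is absent, so FenD is inactive.
Activator PurV is present, so *rudP* is transcribed.
→ *rudP* is ON.
3 of the 4 genes are transcribed.

3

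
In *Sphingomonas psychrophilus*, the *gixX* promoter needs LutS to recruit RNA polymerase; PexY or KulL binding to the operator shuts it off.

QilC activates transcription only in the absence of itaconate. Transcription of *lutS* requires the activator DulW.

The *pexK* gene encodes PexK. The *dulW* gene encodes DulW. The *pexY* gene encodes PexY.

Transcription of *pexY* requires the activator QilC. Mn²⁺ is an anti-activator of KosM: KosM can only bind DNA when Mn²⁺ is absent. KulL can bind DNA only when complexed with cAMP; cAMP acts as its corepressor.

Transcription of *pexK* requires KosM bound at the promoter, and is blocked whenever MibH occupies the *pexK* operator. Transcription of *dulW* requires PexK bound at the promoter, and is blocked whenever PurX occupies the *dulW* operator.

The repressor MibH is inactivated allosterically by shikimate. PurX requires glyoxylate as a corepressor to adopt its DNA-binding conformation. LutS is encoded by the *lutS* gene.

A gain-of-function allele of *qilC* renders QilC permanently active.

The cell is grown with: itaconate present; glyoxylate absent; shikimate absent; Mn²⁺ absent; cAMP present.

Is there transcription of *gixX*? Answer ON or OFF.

Glyoxylate is absent, so PurX is inactive.
Shikimate is absent, so MibH is active.
Mn²⁺ is absent, so KosM is active.
With repressor MibH bound, *pexK* is not transcribed.
So PexK is not produced.
Required activator PexK is absent, so *dulW* is not transcribed.
So DulW is not produced.
Required activator DulW is absent, so *lutS* is not transcribed.
So LutS is not produced.
QilC is constitutively active in this strain.
No repressor is bound and QilC is active, so *pexY* is transcribed.
So PexY is produced and active.
cAMP is present, so KulL is active.
With repressor PexY bound, *gixX* is not transcribed.

OFF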